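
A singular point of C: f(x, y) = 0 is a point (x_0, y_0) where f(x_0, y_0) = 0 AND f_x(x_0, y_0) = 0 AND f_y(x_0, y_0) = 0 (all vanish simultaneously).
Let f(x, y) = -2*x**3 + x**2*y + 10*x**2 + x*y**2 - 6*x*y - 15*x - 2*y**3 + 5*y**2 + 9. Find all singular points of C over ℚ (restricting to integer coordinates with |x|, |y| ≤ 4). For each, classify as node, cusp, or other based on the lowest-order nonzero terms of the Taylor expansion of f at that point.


Singular points: {(2, 1)}; classification: node.

Compute partial derivatives:
  f_x = -6*x**2 + 2*x*y + 20*x + y**2 - 6*y - 15.
  f_y = x**2 + 2*x*y - 6*x - 6*y**2 + 10*y.
Scan x_0 ∈ {−4, ..., 4}. For each x_0, f_y(x_0, y) is a polynomial in y; find its integer roots y ∈ {−4, ..., 4}, then test f_x and f at those candidates.
  x = -4: f_y(-4, y) = -6*y**2 + 2*y + 40; no integer root y with |y| ≤ 4.
  x = -3: f_y(-3, y) = -6*y**2 + 4*y + 27; no integer root y with |y| ≤ 4.
  x = -2: f_y(-2, y) = -6*y**2 + 6*y + 16; no integer root y with |y| ≤ 4.
  x = -1: f_y(-1, y) = -6*y**2 + 8*y + 7; no integer root y with |y| ≤ 4.
  x = 0: f_y(0, y) = -6*y**2 + 10*y; vanishes at y ∈ {0}. (0, 0): f_x = -15 ≠ 0.
  x = 1: f_y(1, y) = -6*y**2 + 12*y - 5; no integer root y with |y| ≤ 4.
  x = 2: f_y(2, y) = -6*y**2 + 14*y - 8; vanishes at y ∈ {1}. (2, 1): f_x = 0, f = 0 — SINGULAR.
  x = 3: f_y(3, y) = -6*y**2 + 16*y - 9; no integer root y with |y| ≤ 4.
  x = 4: f_y(4, y) = -6*y**2 + 18*y - 8; no integer root y with |y| ≤ 4.
Only singular point on the grid: (2, 1).
Classify: substitute x = 2 + u, y = 1 + v and expand: f = -2*u**3 + u**2*v - u**2 + u*v**2 - 2*v**3 + v**2.
No constant or linear terms (consistent with a singular point). Quadratic part: -u**2 + v**2. Cubic part: -2*u**3 + u**2*v + u*v**2 - 2*v**3.
The quadratic part v**2 - u**2 = (v − u)(v + u) splits into two distinct linear factors, so there are two distinct tangent lines y − 1 = ±(x − 2) — this is a node (ordinary double point).
Classification: node.


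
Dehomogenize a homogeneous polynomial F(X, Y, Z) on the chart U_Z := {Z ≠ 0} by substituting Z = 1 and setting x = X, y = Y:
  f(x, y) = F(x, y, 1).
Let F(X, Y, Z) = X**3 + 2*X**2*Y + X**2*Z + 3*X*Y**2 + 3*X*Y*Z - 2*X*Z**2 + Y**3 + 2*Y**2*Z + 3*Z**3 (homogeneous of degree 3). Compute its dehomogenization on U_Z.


f(x, y) = x**3 + 2*x**2*y + x**2 + 3*x*y**2 + 3*x*y - 2*x + y**3 + 2*y**2 + 3

On U_Z we set Z = 1. Each monomial c·X^i·Y^j·Z^k in F becomes c·x^i·y^j·1^k = c·x^i·y^j.
Substituting Z = 1: F(X, Y, 1) = x**3 + 2*x**2*y + x**2 + 3*x*y**2 + 3*x*y - 2*x + y**3 + 2*y**2 + 3.
Note: deg(f) ≤ deg(F) = 3; strict inequality happens when F is divisible by Z (lost terms).


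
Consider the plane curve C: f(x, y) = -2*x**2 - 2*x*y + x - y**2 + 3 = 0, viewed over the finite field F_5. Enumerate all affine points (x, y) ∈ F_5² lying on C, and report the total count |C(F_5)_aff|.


Affine F_5-points: {(2, 2), (2, 4), (4, 0), (4, 2)}; count = 4.

For each of the 25 pairs (x, y) ∈ F_5², evaluate f(x, y) mod 5. Record the zeros.
  x = 0: [0↦3, 1↦2, 2↦4, 3↦4, 4↦2]  zeros at y ∈ ∅
  x = 1: [0↦2, 1↦4, 2↦4, 3↦2, 4↦3]  zeros at y ∈ ∅
  x = 2: [0↦2, 1↦2, 2↦0, 3↦1, 4↦0]  zeros at y ∈ {2, 4}
  x = 3: [0↦3, 1↦1, 2↦2, 3↦1, 4↦3]  zeros at y ∈ ∅
  x = 4: [0↦0, 1↦1, 2↦0, 3↦2, 4↦2]  zeros at y ∈ {0, 2}
Collecting zeros: affine points = {(2, 2), (2, 4), (4, 0), (4, 2)}.
Total count |C(F_5)_aff| = 4.


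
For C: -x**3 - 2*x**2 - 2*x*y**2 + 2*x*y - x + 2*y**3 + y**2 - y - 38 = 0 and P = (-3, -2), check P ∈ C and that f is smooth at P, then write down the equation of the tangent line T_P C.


Tangent line at P: -28*x - 11*y - 106 = 0.

Step 1: f(-3, -2) = 0, so P lies on C.
Step 2: partial derivatives
  f_x(x, y) = -3*x**2 - 4*x - 2*y**2 + 2*y - 1, f_y(x, y) = -4*x*y + 2*x + 6*y**2 + 2*y - 1.
  f_x(P) = -28, f_y(P) = -11 (gradient nonzero, so P is smooth).
Step 3: tangent line at P: -28·(x − -3) + -11·(y − -2) = 0.
Expanding: -28*x - 11*y - 106 = 0.


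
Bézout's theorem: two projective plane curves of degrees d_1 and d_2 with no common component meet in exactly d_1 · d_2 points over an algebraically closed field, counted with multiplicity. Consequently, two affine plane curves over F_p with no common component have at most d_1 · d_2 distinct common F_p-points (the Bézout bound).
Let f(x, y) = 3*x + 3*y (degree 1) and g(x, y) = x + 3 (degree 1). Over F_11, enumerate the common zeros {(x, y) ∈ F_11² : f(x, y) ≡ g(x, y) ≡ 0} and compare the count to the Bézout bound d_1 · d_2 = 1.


Common zeros: {(8, 3)}; count = 1; Bézout bound = 1.

deg(f) = 1, deg(g) = 1, so Bézout bound = 1.
Scan x ∈ F_11. For each x, list the y ∈ F_11 with f(x, y) ≡ 0 and those with g(x, y) ≡ 0 (mod 11); the common zeros in that column are the intersection.
  x = 0: f ≡ 0 at y ∈ {0}; g ≡ 0 at y ∈ ∅; common: ∅.
  x = 1: f ≡ 0 at y ∈ {10}; g ≡ 0 at y ∈ ∅; common: ∅.
  x = 2: f ≡ 0 at y ∈ {9}; g ≡ 0 at y ∈ ∅; common: ∅.
  x = 3: f ≡ 0 at y ∈ {8}; g ≡ 0 at y ∈ ∅; common: ∅.
  x = 4: f ≡ 0 at y ∈ {7}; g ≡ 0 at y ∈ ∅; common: ∅.
  x = 5: f ≡ 0 at y ∈ {6}; g ≡ 0 at y ∈ ∅; common: ∅.
  x = 6: f ≡ 0 at y ∈ {5}; g ≡ 0 at y ∈ ∅; common: ∅.
  x = 7: f ≡ 0 at y ∈ {4}; g ≡ 0 at y ∈ ∅; common: ∅.
  x = 8: f ≡ 0 at y ∈ {3}; g ≡ 0 at y ∈ {0, 1, 2, 3, 4, 5, 6, 7, 8, 9, 10}; common: {3}.
  x = 9: f ≡ 0 at y ∈ {2}; g ≡ 0 at y ∈ ∅; common: ∅.
  x = 10: f ≡ 0 at y ∈ {1}; g ≡ 0 at y ∈ ∅; common: ∅.
Collecting: common zeros = {(8, 3)}, so the count is 1.
Comparison with the Bézout bound: 1 ≤ 1 = deg(f)·deg(g), as expected for curves with no common component (the bound is attained).


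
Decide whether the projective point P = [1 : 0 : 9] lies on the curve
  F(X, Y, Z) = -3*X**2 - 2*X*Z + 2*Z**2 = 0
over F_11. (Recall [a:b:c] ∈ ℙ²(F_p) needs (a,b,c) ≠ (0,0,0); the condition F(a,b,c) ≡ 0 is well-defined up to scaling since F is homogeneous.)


F(1,0,9) ≡ 9 (mod 11); P is NOT on the curve.

Evaluate F(1, 0, 9) term-by-term (mod 11).
  -3*X**2 ↦ -3·1·1·1 = -3
  -2*X*Z ↦ -2·1·1·9 = -18
  2*Z**2 ↦ 2·1·1·81 = 162
Sum: F(1, 0, 9) = (-3) + (-18) + (162) = 141.
Reducing mod 11: 141 ≡ 9 (mod 11).
Since F(a, b, c) ≡ 9 ≠ 0 (mod 11), P does NOT lie on the curve.


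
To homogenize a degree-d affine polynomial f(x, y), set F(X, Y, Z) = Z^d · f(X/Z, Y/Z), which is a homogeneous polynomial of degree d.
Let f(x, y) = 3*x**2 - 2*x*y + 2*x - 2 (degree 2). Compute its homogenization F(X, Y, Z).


F(X, Y, Z) = 3*X**2 - 2*X*Y + 2*X*Z - 2*Z**2

deg(f) = 2.
Substitute x = X/Z, y = Y/Z into f, then multiply by Z^2.
  monomial 3·x^2·y^0 ↦ 3·X^2·Y^0·Z^0.
  monomial -2·x^1·y^1 ↦ -2·X^1·Y^1·Z^0.
  monomial 2·x^1·y^0 ↦ 2·X^1·Y^0·Z^1.
  monomial -2·x^0·y^0 ↦ -2·X^0·Y^0·Z^2.
Collecting: F(X, Y, Z) = 3*X**2 - 2*X*Y + 2*X*Z - 2*Z**2.


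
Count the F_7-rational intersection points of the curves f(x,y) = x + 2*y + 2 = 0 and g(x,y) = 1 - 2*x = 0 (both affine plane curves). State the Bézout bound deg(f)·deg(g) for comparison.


Common zeros: {(4, 4)}; count = 1; Bézout bound = 1.

deg(f) = 1, deg(g) = 1, so Bézout bound = 1.
Scan x ∈ F_7. For each x, list the y ∈ F_7 with f(x, y) ≡ 0 and those with g(x, y) ≡ 0 (mod 7); the common zeros in that column are the intersection.
  x = 0: f ≡ 0 at y ∈ {6}; g ≡ 0 at y ∈ ∅; common: ∅.
  x = 1: f ≡ 0 at y ∈ {2}; g ≡ 0 at y ∈ ∅; common: ∅.
  x = 2: f ≡ 0 at y ∈ {5}; g ≡ 0 at y ∈ ∅; common: ∅.
  x = 3: f ≡ 0 at y ∈ {1}; g ≡ 0 at y ∈ ∅; common: ∅.
  x = 4: f ≡ 0 at y ∈ {4}; g ≡ 0 at y ∈ {0, 1, 2, 3, 4, 5, 6}; common: {4}.
  x = 5: f ≡ 0 at y ∈ {0}; g ≡ 0 at y ∈ ∅; common: ∅.
  x = 6: f ≡ 0 at y ∈ {3}; g ≡ 0 at y ∈ ∅; common: ∅.
Collecting: common zeros = {(4, 4)}, so the count is 1.
Comparison with the Bézout bound: 1 ≤ 1 = deg(f)·deg(g), as expected for curves with no common component (the bound is attained).


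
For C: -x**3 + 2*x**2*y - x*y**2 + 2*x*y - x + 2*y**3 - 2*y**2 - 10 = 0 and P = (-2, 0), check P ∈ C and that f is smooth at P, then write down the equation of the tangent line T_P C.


Tangent line at P: -13*x + 4*y - 26 = 0.

Step 1: f(-2, 0) = 0, so P lies on C.
Step 2: partial derivatives
  f_x(x, y) = -3*x**2 + 4*x*y - y**2 + 2*y - 1, f_y(x, y) = 2*x**2 - 2*x*y + 2*x + 6*y**2 - 4*y.
  f_x(P) = -13, f_y(P) = 4 (gradient nonzero, so P is smooth).
Step 3: tangent line at P: -13·(x − -2) + 4·(y − 0) = 0.
Expanding: -13*x + 4*y - 26 = 0.


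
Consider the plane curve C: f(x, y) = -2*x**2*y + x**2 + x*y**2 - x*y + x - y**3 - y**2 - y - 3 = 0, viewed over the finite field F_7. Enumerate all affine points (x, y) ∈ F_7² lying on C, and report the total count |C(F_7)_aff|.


Affine F_7-points: {(0, 3), (3, 2), (4, 4), (5, 2)}; count = 4.

For each of the 49 pairs (x, y) ∈ F_7², evaluate f(x, y) mod 7. Record the zeros.
  x = 0: [0↦4, 1↦1, 2↦4, 3↦0, 4↦4, 5↦3, 6↦5]  zeros at y ∈ {3}
  x = 1: [0↦6, 1↦1, 2↦4, 3↦2, 4↦3, 5↦1, 6↦4]  zeros at y ∈ ∅
  x = 2: [0↦3, 1↦6, 2↦5, 3↦1, 4↦2, 5↦2, 6↦2]  zeros at y ∈ ∅
  x = 3: [0↦2, 1↦2, 2↦0, 3↦4, 4↦1, 5↦6, 6↦6]  zeros at y ∈ {2}
  x = 4: [0↦3, 1↦3, 2↦3, 3↦4, 4↦0, 5↦6, 6↦2]  zeros at y ∈ {4}
  x = 5: [0↦6, 1↦2, 2↦0, 3↦1, 4↦6, 5↦2, 6↦4]  zeros at y ∈ {2}
  x = 6: [0↦4, 1↦6, 2↦5, 3↦2, 4↦5, 5↦1, 6↦5]  zeros at y ∈ ∅
Collecting zeros: affine points = {(0, 3), (3, 2), (4, 4), (5, 2)}.
Total count |C(F_7)_aff| = 4.


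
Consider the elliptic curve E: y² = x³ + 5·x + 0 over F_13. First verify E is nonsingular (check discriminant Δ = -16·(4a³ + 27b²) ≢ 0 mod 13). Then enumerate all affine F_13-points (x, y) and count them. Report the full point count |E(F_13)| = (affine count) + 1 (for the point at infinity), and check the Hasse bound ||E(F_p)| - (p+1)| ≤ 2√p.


Affine points = {(0, 0), (3, 4), (3, 9), (6, 5), (6, 8), (7, 1), (7, 12), (10, 6), (10, 7)}; affine count = 9; |E(F_13)| = 10.

Discriminant check: Δ ∝ 4a³ + 27b² = 4·5³ + 27·0² = 4·125 + 27·0 ≡ 6 (mod 13). Nonzero ⇒ E is nonsingular.
For each x ∈ F_13, compute rhs = x³ + 5·x + 0 mod 13, then count y ∈ F_13 with y² ≡ rhs.
  x = 0: rhs = 0, matching y values: 0 (1 points).
  x = 1: rhs = 6, matching y values: none (0 points).
  x = 2: rhs = 5, matching y values: none (0 points).
  x = 3: rhs = 3, matching y values: 4, 9 (2 points).
  x = 4: rhs = 6, matching y values: none (0 points).
  x = 5: rhs = 7, matching y values: none (0 points).
  x = 6: rhs = 12, matching y values: 5, 8 (2 points).
  x = 7: rhs = 1, matching y values: 1, 12 (2 points).
  x = 8: rhs = 6, matching y values: none (0 points).
  x = 9: rhs = 7, matching y values: none (0 points).
  x = 10: rhs = 10, matching y values: 6, 7 (2 points).
  x = 11: rhs = 8, matching y values: none (0 points).
  x = 12: rhs = 7, matching y values: none (0 points).
Total affine count: 9.
Full point count |E(F_13)| = 9 + 1 = 10.
Hasse bound: |10 − (13+1)| = |-4| = 4 ≤ 2√13 ≈ 7.2111 ✓.


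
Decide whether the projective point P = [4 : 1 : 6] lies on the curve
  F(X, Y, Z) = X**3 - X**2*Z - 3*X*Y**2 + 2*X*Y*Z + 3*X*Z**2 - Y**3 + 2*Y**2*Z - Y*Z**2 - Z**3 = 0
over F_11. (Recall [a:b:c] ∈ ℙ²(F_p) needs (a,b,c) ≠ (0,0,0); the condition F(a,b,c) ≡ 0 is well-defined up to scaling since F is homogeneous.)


F(4,1,6) ≡ 8 (mod 11); P is NOT on the curve.

Evaluate F(4, 1, 6) term-by-term (mod 11).
  X**3 ↦ 1·64·1·1 = 64
  -X**2*Z ↦ -1·16·1·6 = -96
  -3*X*Y**2 ↦ -3·4·1·1 = -12
  2*X*Y*Z ↦ 2·4·1·6 = 48
  3*X*Z**2 ↦ 3·4·1·36 = 432
  -Y**3 ↦ -1·1·1·1 = -1
  2*Y**2*Z ↦ 2·1·1·6 = 12
  -Y*Z**2 ↦ -1·1·1·36 = -36
  -Z**3 ↦ -1·1·1·216 = -216
Sum: F(4, 1, 6) = (64) + (-96) + (-12) + (48) + (432) + (-1) + (12) + (-36) + (-216) = 195.
Reducing mod 11: 195 ≡ 8 (mod 11).
Since F(a, b, c) ≡ 8 ≠ 0 (mod 11), P does NOT lie on the curve.


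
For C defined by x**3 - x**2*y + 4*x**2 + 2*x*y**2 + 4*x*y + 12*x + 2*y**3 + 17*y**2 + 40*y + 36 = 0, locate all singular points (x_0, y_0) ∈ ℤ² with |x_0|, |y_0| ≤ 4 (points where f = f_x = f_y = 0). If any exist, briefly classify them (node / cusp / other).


Singular points: {(-2, -2)}; classification: cusp.

Compute partial derivatives:
  f_x = 3*x**2 - 2*x*y + 8*x + 2*y**2 + 4*y + 12.
  f_y = -x**2 + 4*x*y + 4*x + 6*y**2 + 34*y + 40.
Scan x_0 ∈ {−4, ..., 4}. For each x_0, f_y(x_0, y) is a polynomial in y; find its integer roots y ∈ {−4, ..., 4}, then test f_x and f at those candidates.
  x = -4: f_y(-4, y) = 6*y**2 + 18*y + 8; no integer root y with |y| ≤ 4.
  x = -3: f_y(-3, y) = 6*y**2 + 22*y + 19; no integer root y with |y| ≤ 4.
  x = -2: f_y(-2, y) = 6*y**2 + 26*y + 28; vanishes at y ∈ {-2}. (-2, -2): f_x = 0, f = 0 — SINGULAR.
  x = -1: f_y(-1, y) = 6*y**2 + 30*y + 35; no integer root y with |y| ≤ 4.
  x = 0: f_y(0, y) = 6*y**2 + 34*y + 40; vanishes at y ∈ {-4}. (0, -4): f_x = 28 ≠ 0.
  x = 1: f_y(1, y) = 6*y**2 + 38*y + 43; no integer root y with |y| ≤ 4.
  x = 2: f_y(2, y) = 6*y**2 + 42*y + 44; no integer root y with |y| ≤ 4.
  x = 3: f_y(3, y) = 6*y**2 + 46*y + 43; no integer root y with |y| ≤ 4.
  x = 4: f_y(4, y) = 6*y**2 + 50*y + 40; no integer root y with |y| ≤ 4.
Only singular point on the grid: (-2, -2).
Classify: substitute x = -2 + u, y = -2 + v and expand: f = u**3 - u**2*v + 2*u*v**2 + 2*v**3 + v**2.
No constant or linear terms (consistent with a singular point). Quadratic part: v**2. Cubic part: u**3 - u**2*v + 2*u*v**2 + 2*v**3.
The quadratic part v**2 is a perfect square, so there is a single (double) tangent line v = 0, i.e. y = -2. Restricting the cubic part to that line (v = 0) leaves u**3 ≠ 0, so f is not divisible by v and the branch is v² ≈ -u**3 to lowest order — this is a cusp.
Classification: cusp.


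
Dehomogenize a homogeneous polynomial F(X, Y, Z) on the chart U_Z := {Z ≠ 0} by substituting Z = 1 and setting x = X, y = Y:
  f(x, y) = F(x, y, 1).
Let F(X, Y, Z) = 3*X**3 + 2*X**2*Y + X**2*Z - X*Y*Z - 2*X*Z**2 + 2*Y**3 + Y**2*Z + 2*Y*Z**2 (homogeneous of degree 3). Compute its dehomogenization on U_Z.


f(x, y) = 3*x**3 + 2*x**2*y + x**2 - x*y - 2*x + 2*y**3 + y**2 + 2*y

On U_Z we set Z = 1. Each monomial c·X^i·Y^j·Z^k in F becomes c·x^i·y^j·1^k = c·x^i·y^j.
Substituting Z = 1: F(X, Y, 1) = 3*x**3 + 2*x**2*y + x**2 - x*y - 2*x + 2*y**3 + y**2 + 2*y.
Note: deg(f) ≤ deg(F) = 3; strict inequality happens when F is divisible by Z (lost terms).


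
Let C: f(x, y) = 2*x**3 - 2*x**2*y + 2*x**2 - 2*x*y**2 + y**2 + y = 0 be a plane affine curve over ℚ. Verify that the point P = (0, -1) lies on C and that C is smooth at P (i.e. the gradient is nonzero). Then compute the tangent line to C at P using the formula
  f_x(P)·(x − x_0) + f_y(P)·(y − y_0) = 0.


Tangent line at P: -2*x - y - 1 = 0.

Step 1: f(0, -1) = 0, so P lies on C.
Step 2: partial derivatives
  f_x(x, y) = 6*x**2 - 4*x*y + 4*x - 2*y**2, f_y(x, y) = -2*x**2 - 4*x*y + 2*y + 1.
  f_x(P) = -2, f_y(P) = -1 (gradient nonzero, so P is smooth).
Step 3: tangent line at P: -2·(x − 0) + -1·(y − -1) = 0.
Expanding: -2*x - y - 1 = 0.


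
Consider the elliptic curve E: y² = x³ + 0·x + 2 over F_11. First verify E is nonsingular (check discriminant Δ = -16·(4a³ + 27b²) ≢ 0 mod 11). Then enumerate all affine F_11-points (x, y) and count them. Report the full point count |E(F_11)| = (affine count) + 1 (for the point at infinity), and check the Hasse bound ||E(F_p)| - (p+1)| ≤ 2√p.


Affine points = {(1, 5), (1, 6), (4, 0), (6, 3), (6, 8), (7, 2), (7, 9), (9, 4), (9, 7), (10, 1), (10, 10)}; affine count = 11; |E(F_11)| = 12.

Discriminant check: Δ ∝ 4a³ + 27b² = 4·0³ + 27·2² = 4·0 + 27·4 ≡ 9 (mod 11). Nonzero ⇒ E is nonsingular.
For each x ∈ F_11, compute rhs = x³ + 0·x + 2 mod 11, then count y ∈ F_11 with y² ≡ rhs.
  x = 0: rhs = 2, matching y values: none (0 points).
  x = 1: rhs = 3, matching y values: 5, 6 (2 points).
  x = 2: rhs = 10, matching y values: none (0 points).
  x = 3: rhs = 7, matching y values: none (0 points).
  x = 4: rhs = 0, matching y values: 0 (1 points).
  x = 5: rhs = 6, matching y values: none (0 points).
  x = 6: rhs = 9, matching y values: 3, 8 (2 points).
  x = 7: rhs = 4, matching y values: 2, 9 (2 points).
  x = 8: rhs = 8, matching y values: none (0 points).
  x = 9: rhs = 5, matching y values: 4, 7 (2 points).
  x = 10: rhs = 1, matching y values: 1, 10 (2 points).
Total affine count: 11.
Full point count |E(F_11)| = 11 + 1 = 12.
Hasse bound: |12 − (11+1)| = |0| = 0 ≤ 2√11 ≈ 6.6332 ✓.


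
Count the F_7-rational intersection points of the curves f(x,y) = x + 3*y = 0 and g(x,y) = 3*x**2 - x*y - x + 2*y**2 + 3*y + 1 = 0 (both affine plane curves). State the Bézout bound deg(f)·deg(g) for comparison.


Common zeros: ∅; count = 0; Bézout bound = 2.

deg(f) = 1, deg(g) = 2, so Bézout bound = 2.
Scan x ∈ F_7. For each x, list the y ∈ F_7 with f(x, y) ≡ 0 and those with g(x, y) ≡ 0 (mod 7); the common zeros in that column are the intersection.
  x = 0: f ≡ 0 at y ∈ {0}; g ≡ 0 at y ∈ {3, 6}; common: ∅.
  x = 1: f ≡ 0 at y ∈ {2}; g ≡ 0 at y ∈ {1, 5}; common: ∅.
  x = 2: f ≡ 0 at y ∈ {4}; g ≡ 0 at y ∈ {1, 2}; common: ∅.
  x = 3: f ≡ 0 at y ∈ {6}; g ≡ 0 at y ∈ ∅; common: ∅.
  x = 4: f ≡ 0 at y ∈ {1}; g ≡ 0 at y ∈ ∅; common: ∅.
  x = 5: f ≡ 0 at y ∈ {3}; g ≡ 0 at y ∈ ∅; common: ∅.
  x = 6: f ≡ 0 at y ∈ {5}; g ≡ 0 at y ∈ {2, 3}; common: ∅.
Collecting: common zeros = ∅, so the count is 0.
Comparison with the Bézout bound: 0 ≤ 2 = deg(f)·deg(g), as expected for curves with no common component (the affine F_7-count falls short of the bound because intersections may lie at infinity, over extension fields, or carry multiplicity).


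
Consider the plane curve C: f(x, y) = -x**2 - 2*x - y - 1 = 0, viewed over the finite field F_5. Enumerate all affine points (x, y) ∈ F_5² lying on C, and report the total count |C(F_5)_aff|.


Affine F_5-points: {(0, 4), (1, 1), (2, 1), (3, 4), (4, 0)}; count = 5.

For each of the 25 pairs (x, y) ∈ F_5², evaluate f(x, y) mod 5. Record the zeros.
  x = 0: [0↦4, 1↦3, 2↦2, 3↦1, 4↦0]  zeros at y ∈ {4}
  x = 1: [0↦1, 1↦0, 2↦4, 3↦3, 4↦2]  zeros at y ∈ {1}
  x = 2: [0↦1, 1↦0, 2↦4, 3↦3, 4↦2]  zeros at y ∈ {1}
  x = 3: [0↦4, 1↦3, 2↦2, 3↦1, 4↦0]  zeros at y ∈ {4}
  x = 4: [0↦0, 1↦4, 2↦3, 3↦2, 4↦1]  zeros at y ∈ {0}
Collecting zeros: affine points = {(0, 4), (1, 1), (2, 1), (3, 4), (4, 0)}.
Total count |C(F_5)_aff| = 5.


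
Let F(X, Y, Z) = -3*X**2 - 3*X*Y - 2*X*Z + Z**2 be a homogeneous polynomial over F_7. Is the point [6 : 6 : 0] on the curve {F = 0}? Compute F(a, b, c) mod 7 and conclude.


F(6,6,0) ≡ 1 (mod 7); P is NOT on the curve.

Evaluate F(6, 6, 0) term-by-term (mod 7).
  -3*X**2 ↦ -3·36·1·1 = -108
  -3*X*Y ↦ -3·6·6·1 = -108
  -2*X*Z ↦ -2·6·1·0 = 0
  Z**2 ↦ 1·1·1·0 = 0
Sum: F(6, 6, 0) = (-108) + (-108) + (0) + (0) = -216.
Reducing mod 7: -216 ≡ 1 (mod 7).
Since F(a, b, c) ≡ 1 ≠ 0 (mod 7), P does NOT lie on the curve.


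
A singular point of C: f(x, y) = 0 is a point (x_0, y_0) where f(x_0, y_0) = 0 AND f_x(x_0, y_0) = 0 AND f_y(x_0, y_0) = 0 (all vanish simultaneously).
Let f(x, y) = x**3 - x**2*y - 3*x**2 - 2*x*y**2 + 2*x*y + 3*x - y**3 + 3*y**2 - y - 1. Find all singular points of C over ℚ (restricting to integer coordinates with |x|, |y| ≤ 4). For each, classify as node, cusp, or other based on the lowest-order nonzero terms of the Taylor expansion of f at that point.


Singular points: {(1, 0)}; classification: cusp.

Compute partial derivatives:
  f_x = 3*x**2 - 2*x*y - 6*x - 2*y**2 + 2*y + 3.
  f_y = -x**2 - 4*x*y + 2*x - 3*y**2 + 6*y - 1.
Scan x_0 ∈ {−4, ..., 4}. For each x_0, f_y(x_0, y) is a polynomial in y; find its integer roots y ∈ {−4, ..., 4}, then test f_x and f at those candidates.
  x = -4: f_y(-4, y) = -3*y**2 + 22*y - 25; no integer root y with |y| ≤ 4.
  x = -3: f_y(-3, y) = -3*y**2 + 18*y - 16; no integer root y with |y| ≤ 4.
  x = -2: f_y(-2, y) = -3*y**2 + 14*y - 9; no integer root y with |y| ≤ 4.
  x = -1: f_y(-1, y) = -3*y**2 + 10*y - 4; no integer root y with |y| ≤ 4.
  x = 0: f_y(0, y) = -3*y**2 + 6*y - 1; no integer root y with |y| ≤ 4.
  x = 1: f_y(1, y) = -3*y**2 + 2*y; vanishes at y ∈ {0}. (1, 0): f_x = 0, f = 0 — SINGULAR.
  x = 2: f_y(2, y) = -3*y**2 - 2*y - 1; no integer root y with |y| ≤ 4.
  x = 3: f_y(3, y) = -3*y**2 - 6*y - 4; no integer root y with |y| ≤ 4.
  x = 4: f_y(4, y) = -3*y**2 - 10*y - 9; no integer root y with |y| ≤ 4.
Only singular point on the grid: (1, 0).
Classify: substitute x = 1 + u, y = 0 + v and expand: f = u**3 - u**2*v - 2*u*v**2 - v**3 + v**2.
No constant or linear terms (consistent with a singular point). Quadratic part: v**2. Cubic part: u**3 - u**2*v - 2*u*v**2 - v**3.
The quadratic part v**2 is a perfect square, so there is a single (double) tangent line v = 0, i.e. y = 0. Restricting the cubic part to that line (v = 0) leaves u**3 ≠ 0, so f is not divisible by v and the branch is v² ≈ -u**3 to lowest order — this is a cusp.
Classification: cusp.


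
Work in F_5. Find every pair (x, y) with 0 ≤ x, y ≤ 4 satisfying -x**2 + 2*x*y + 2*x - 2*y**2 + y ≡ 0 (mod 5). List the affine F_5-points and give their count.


Affine F_5-points: {(0, 0), (0, 3), (2, 0), (3, 3)}; count = 4.

For each of the 25 pairs (x, y) ∈ F_5², evaluate f(x, y) mod 5. Record the zeros.
  x = 0: [0↦0, 1↦4, 2↦4, 3↦0, 4↦2]  zeros at y ∈ {0, 3}
  x = 1: [0↦1, 1↦2, 2↦4, 3↦2, 4↦1]  zeros at y ∈ ∅
  x = 2: [0↦0, 1↦3, 2↦2, 3↦2, 4↦3]  zeros at y ∈ {0}
  x = 3: [0↦2, 1↦2, 2↦3, 3↦0, 4↦3]  zeros at y ∈ {3}
  x = 4: [0↦2, 1↦4, 2↦2, 3↦1, 4↦1]  zeros at y ∈ ∅
Collecting zeros: affine points = {(0, 0), (0, 3), (2, 0), (3, 3)}.
Total count |C(F_5)_aff| = 4.


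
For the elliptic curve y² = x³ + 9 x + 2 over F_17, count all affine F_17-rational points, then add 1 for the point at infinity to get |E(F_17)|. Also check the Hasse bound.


Affine points = {(0, 6), (0, 11), (4, 0), (5, 6), (5, 11), (6, 0), (7, 0), (8, 5), (8, 12), (9, 8), (9, 9), (10, 2), (10, 15), (11, 2), (11, 15), (12, 6), (12, 11), (13, 2), (13, 15), (14, 4), (14, 13), (16, 3), (16, 14)}; affine count = 23; |E(F_17)| = 24.

Discriminant check: Δ ∝ 4a³ + 27b² = 4·9³ + 27·2² = 4·729 + 27·4 ≡ 15 (mod 17). Nonzero ⇒ E is nonsingular.
For each x ∈ F_17, compute rhs = x³ + 9·x + 2 mod 17, then count y ∈ F_17 with y² ≡ rhs.
  x = 0: rhs = 2, matching y values: 6, 11 (2 points).
  x = 1: rhs = 12, matching y values: none (0 points).
  x = 2: rhs = 11, matching y values: none (0 points).
  x = 3: rhs = 5, matching y values: none (0 points).
  x = 4: rhs = 0, matching y values: 0 (1 points).
  x = 5: rhs = 2, matching y values: 6, 11 (2 points).
  x = 6: rhs = 0, matching y values: 0 (1 points).
  x = 7: rhs = 0, matching y values: 0 (1 points).
  x = 8: rhs = 8, matching y values: 5, 12 (2 points).
  x = 9: rhs = 13, matching y values: 8, 9 (2 points).
  x = 10: rhs = 4, matching y values: 2, 15 (2 points).
  x = 11: rhs = 4, matching y values: 2, 15 (2 points).
  x = 12: rhs = 2, matching y values: 6, 11 (2 points).
  x = 13: rhs = 4, matching y values: 2, 15 (2 points).
  x = 14: rhs = 16, matching y values: 4, 13 (2 points).
  x = 15: rhs = 10, matching y values: none (0 points).
  x = 16: rhs = 9, matching y values: 3, 14 (2 points).
Total affine count: 23.
Full point count |E(F_17)| = 23 + 1 = 24.
Hasse bound: |24 − (17+1)| = |6| = 6 ≤ 2√17 ≈ 8.2462 ✓.


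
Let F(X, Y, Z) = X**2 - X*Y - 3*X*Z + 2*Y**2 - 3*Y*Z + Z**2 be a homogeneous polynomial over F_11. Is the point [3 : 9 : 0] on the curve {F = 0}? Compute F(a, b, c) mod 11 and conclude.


F(3,9,0) ≡ 1 (mod 11); P is NOT on the curve.

Evaluate F(3, 9, 0) term-by-term (mod 11).
  X**2 ↦ 1·9·1·1 = 9
  -X*Y ↦ -1·3·9·1 = -27
  -3*X*Z ↦ -3·3·1·0 = 0
  2*Y**2 ↦ 2·1·81·1 = 162
  -3*Y*Z ↦ -3·1·9·0 = 0
  Z**2 ↦ 1·1·1·0 = 0
Sum: F(3, 9, 0) = (9) + (-27) + (0) + (162) + (0) + (0) = 144.
Reducing mod 11: 144 ≡ 1 (mod 11).
Since F(a, b, c) ≡ 1 ≠ 0 (mod 11), P does NOT lie on the curve.


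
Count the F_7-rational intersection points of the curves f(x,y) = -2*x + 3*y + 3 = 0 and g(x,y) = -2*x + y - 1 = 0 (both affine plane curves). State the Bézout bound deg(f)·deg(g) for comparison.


Common zeros: {(2, 5)}; count = 1; Bézout bound = 1.

deg(f) = 1, deg(g) = 1, so Bézout bound = 1.
Scan x ∈ F_7. For each x, list the y ∈ F_7 with f(x, y) ≡ 0 and those with g(x, y) ≡ 0 (mod 7); the common zeros in that column are the intersection.
  x = 0: f ≡ 0 at y ∈ {6}; g ≡ 0 at y ∈ {1}; common: ∅.
  x = 1: f ≡ 0 at y ∈ {2}; g ≡ 0 at y ∈ {3}; common: ∅.
  x = 2: f ≡ 0 at y ∈ {5}; g ≡ 0 at y ∈ {5}; common: {5}.
  x = 3: f ≡ 0 at y ∈ {1}; g ≡ 0 at y ∈ {0}; common: ∅.
  x = 4: f ≡ 0 at y ∈ {4}; g ≡ 0 at y ∈ {2}; common: ∅.
  x = 5: f ≡ 0 at y ∈ {0}; g ≡ 0 at y ∈ {4}; common: ∅.
  x = 6: f ≡ 0 at y ∈ {3}; g ≡ 0 at y ∈ {6}; common: ∅.
Collecting: common zeros = {(2, 5)}, so the count is 1.
Comparison with the Bézout bound: 1 ≤ 1 = deg(f)·deg(g), as expected for curves with no common component (the bound is attained).


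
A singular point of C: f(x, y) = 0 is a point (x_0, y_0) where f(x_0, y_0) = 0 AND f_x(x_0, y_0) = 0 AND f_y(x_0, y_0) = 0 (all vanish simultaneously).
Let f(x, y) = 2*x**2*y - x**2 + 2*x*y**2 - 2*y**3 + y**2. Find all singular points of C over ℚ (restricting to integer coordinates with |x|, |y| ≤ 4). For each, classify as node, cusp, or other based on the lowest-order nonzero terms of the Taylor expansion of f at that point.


Singular points: {(0, 0)}; classification: node.

Compute partial derivatives:
  f_x = 4*x*y - 2*x + 2*y**2.
  f_y = 2*x**2 + 4*x*y - 6*y**2 + 2*y.
Scan x_0 ∈ {−4, ..., 4}. For each x_0, f_y(x_0, y) is a polynomial in y; find its integer roots y ∈ {−4, ..., 4}, then test f_x and f at those candidates.
  x = -4: f_y(-4, y) = -6*y**2 - 14*y + 32; no integer root y with |y| ≤ 4.
  x = -3: f_y(-3, y) = -6*y**2 - 10*y + 18; no integer root y with |y| ≤ 4.
  x = -2: f_y(-2, y) = -6*y**2 - 6*y + 8; no integer root y with |y| ≤ 4.
  x = -1: f_y(-1, y) = -6*y**2 - 2*y + 2; no integer root y with |y| ≤ 4.
  x = 0: f_y(0, y) = -6*y**2 + 2*y; vanishes at y ∈ {0}. (0, 0): f_x = 0, f = 0 — SINGULAR.
  x = 1: f_y(1, y) = -6*y**2 + 6*y + 2; no integer root y with |y| ≤ 4.
  x = 2: f_y(2, y) = -6*y**2 + 10*y + 8; no integer root y with |y| ≤ 4.
  x = 3: f_y(3, y) = -6*y**2 + 14*y + 18; no integer root y with |y| ≤ 4.
  x = 4: f_y(4, y) = -6*y**2 + 18*y + 32; no integer root y with |y| ≤ 4.
Only singular point on the grid: (0, 0).
Classify: substitute x = 0 + u, y = 0 + v and expand: f = 2*u**2*v - u**2 + 2*u*v**2 - 2*v**3 + v**2.
No constant or linear terms (consistent with a singular point). Quadratic part: -u**2 + v**2. Cubic part: 2*u**2*v + 2*u*v**2 - 2*v**3.
The quadratic part v**2 - u**2 = (v − u)(v + u) splits into two distinct linear factors, so there are two distinct tangent lines y − 0 = ±(x − 0) — this is a node (ordinary double point).
Classification: node.


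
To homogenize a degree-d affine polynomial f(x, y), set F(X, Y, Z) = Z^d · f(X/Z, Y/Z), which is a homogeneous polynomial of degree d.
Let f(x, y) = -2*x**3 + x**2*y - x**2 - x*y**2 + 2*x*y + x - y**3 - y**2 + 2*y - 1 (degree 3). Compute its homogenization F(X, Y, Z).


F(X, Y, Z) = -2*X**3 + X**2*Y - X**2*Z - X*Y**2 + 2*X*Y*Z + X*Z**2 - Y**3 - Y**2*Z + 2*Y*Z**2 - Z**3

deg(f) = 3.
Substitute x = X/Z, y = Y/Z into f, then multiply by Z^3.
  monomial -2·x^3·y^0 ↦ -2·X^3·Y^0·Z^0.
  monomial 1·x^2·y^1 ↦ 1·X^2·Y^1·Z^0.
  monomial -1·x^2·y^0 ↦ -1·X^2·Y^0·Z^1.
  monomial -1·x^1·y^2 ↦ -1·X^1·Y^2·Z^0.
  monomial 2·x^1·y^1 ↦ 2·X^1·Y^1·Z^1.
  monomial 1·x^1·y^0 ↦ 1·X^1·Y^0·Z^2.
  monomial -1·x^0·y^3 ↦ -1·X^0·Y^3·Z^0.
  monomial -1·x^0·y^2 ↦ -1·X^0·Y^2·Z^1.
  monomial 2·x^0·y^1 ↦ 2·X^0·Y^1·Z^2.
  monomial -1·x^0·y^0 ↦ -1·X^0·Y^0·Z^3.
Collecting: F(X, Y, Z) = -2*X**3 + X**2*Y - X**2*Z - X*Y**2 + 2*X*Y*Z + X*Z**2 - Y**3 - Y**2*Z + 2*Y*Z**2 - Z**3.


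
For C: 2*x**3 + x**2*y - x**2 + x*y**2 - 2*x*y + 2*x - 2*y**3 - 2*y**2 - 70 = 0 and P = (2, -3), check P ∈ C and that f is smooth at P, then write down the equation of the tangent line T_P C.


Tangent line at P: 25*x - 54*y - 212 = 0.

Step 1: f(2, -3) = 0, so P lies on C.
Step 2: partial derivatives
  f_x(x, y) = 6*x**2 + 2*x*y - 2*x + y**2 - 2*y + 2, f_y(x, y) = x**2 + 2*x*y - 2*x - 6*y**2 - 4*y.
  f_x(P) = 25, f_y(P) = -54 (gradient nonzero, so P is smooth).
Step 3: tangent line at P: 25·(x − 2) + -54·(y − -3) = 0.
Expanding: 25*x - 54*y - 212 = 0.


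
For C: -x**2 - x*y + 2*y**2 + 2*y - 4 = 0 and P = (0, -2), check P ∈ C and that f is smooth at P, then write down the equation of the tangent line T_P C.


Tangent line at P: 2*x - 6*y - 12 = 0.

Step 1: f(0, -2) = 0, so P lies on C.
Step 2: partial derivatives
  f_x(x, y) = -2*x - y, f_y(x, y) = -x + 4*y + 2.
  f_x(P) = 2, f_y(P) = -6 (gradient nonzero, so P is smooth).
Step 3: tangent line at P: 2·(x − 0) + -6·(y − -2) = 0.
Expanding: 2*x - 6*y - 12 = 0.


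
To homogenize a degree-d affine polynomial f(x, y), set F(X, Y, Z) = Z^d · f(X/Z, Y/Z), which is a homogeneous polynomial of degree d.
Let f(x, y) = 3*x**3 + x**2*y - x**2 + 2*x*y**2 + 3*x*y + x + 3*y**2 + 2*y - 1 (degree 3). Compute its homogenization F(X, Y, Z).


F(X, Y, Z) = 3*X**3 + X**2*Y - X**2*Z + 2*X*Y**2 + 3*X*Y*Z + X*Z**2 + 3*Y**2*Z + 2*Y*Z**2 - Z**3

deg(f) = 3.
Substitute x = X/Z, y = Y/Z into f, then multiply by Z^3.
  monomial 3·x^3·y^0 ↦ 3·X^3·Y^0·Z^0.
  monomial 1·x^2·y^1 ↦ 1·X^2·Y^1·Z^0.
  monomial -1·x^2·y^0 ↦ -1·X^2·Y^0·Z^1.
  monomial 2·x^1·y^2 ↦ 2·X^1·Y^2·Z^0.
  monomial 3·x^1·y^1 ↦ 3·X^1·Y^1·Z^1.
  monomial 1·x^1·y^0 ↦ 1·X^1·Y^0·Z^2.
  monomial 3·x^0·y^2 ↦ 3·X^0·Y^2·Z^1.
  monomial 2·x^0·y^1 ↦ 2·X^0·Y^1·Z^2.
  monomial -1·x^0·y^0 ↦ -1·X^0·Y^0·Z^3.
Collecting: F(X, Y, Z) = 3*X**3 + X**2*Y - X**2*Z + 2*X*Y**2 + 3*X*Y*Z + X*Z**2 + 3*Y**2*Z + 2*Y*Z**2 - Z**3.


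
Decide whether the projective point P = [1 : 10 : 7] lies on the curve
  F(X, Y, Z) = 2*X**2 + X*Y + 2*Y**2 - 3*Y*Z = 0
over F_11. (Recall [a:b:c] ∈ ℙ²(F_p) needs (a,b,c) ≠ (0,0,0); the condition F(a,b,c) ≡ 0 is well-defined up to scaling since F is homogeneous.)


F(1,10,7) ≡ 2 (mod 11); P is NOT on the curve.

Evaluate F(1, 10, 7) term-by-term (mod 11).
  2*X**2 ↦ 2·1·1·1 = 2
  X*Y ↦ 1·1·10·1 = 10
  2*Y**2 ↦ 2·1·100·1 = 200
  -3*Y*Z ↦ -3·1·10·7 = -210
Sum: F(1, 10, 7) = (2) + (10) + (200) + (-210) = 2.
Reducing mod 11: 2 ≡ 2 (mod 11).
Since F(a, b, c) ≡ 2 ≠ 0 (mod 11), P does NOT lie on the curve.


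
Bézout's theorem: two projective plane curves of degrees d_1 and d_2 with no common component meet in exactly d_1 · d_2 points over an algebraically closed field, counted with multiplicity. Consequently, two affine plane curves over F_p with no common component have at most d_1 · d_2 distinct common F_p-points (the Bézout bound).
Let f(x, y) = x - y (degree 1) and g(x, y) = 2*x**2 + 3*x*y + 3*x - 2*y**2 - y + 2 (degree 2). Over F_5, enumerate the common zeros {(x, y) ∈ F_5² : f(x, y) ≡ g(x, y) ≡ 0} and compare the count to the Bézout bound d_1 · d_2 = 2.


Common zeros: {(3, 3)}; count = 1; Bézout bound = 2.

deg(f) = 1, deg(g) = 2, so Bézout bound = 2.
Scan x ∈ F_5. For each x, list the y ∈ F_5 with f(x, y) ≡ 0 and those with g(x, y) ≡ 0 (mod 5); the common zeros in that column are the intersection.
  x = 0: f ≡ 0 at y ∈ {0}; g ≡ 0 at y ∈ ∅; common: ∅.
  x = 1: f ≡ 0 at y ∈ {1}; g ≡ 0 at y ∈ {3}; common: ∅.
  x = 2: f ≡ 0 at y ∈ {2}; g ≡ 0 at y ∈ ∅; common: ∅.
  x = 3: f ≡ 0 at y ∈ {3}; g ≡ 0 at y ∈ {1, 3}; common: {3}.
  x = 4: f ≡ 0 at y ∈ {4}; g ≡ 0 at y ∈ {1, 2}; common: ∅.
Collecting: common zeros = {(3, 3)}, so the count is 1.
Comparison with the Bézout bound: 1 ≤ 2 = deg(f)·deg(g), as expected for curves with no common component (the affine F_5-count falls short of the bound because intersections may lie at infinity, over extension fields, or carry multiplicity).


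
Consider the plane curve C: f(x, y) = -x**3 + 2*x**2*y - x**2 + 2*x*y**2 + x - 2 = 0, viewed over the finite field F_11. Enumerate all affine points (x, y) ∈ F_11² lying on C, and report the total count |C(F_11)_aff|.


Affine F_11-points: {(2, 1), (2, 8), (3, 1), (3, 7), (4, 9), (5, 7), (5, 10), (6, 6), (6, 10), (7, 1), (7, 3), (8, 4), (8, 10), (9, 0), (9, 2)}; count = 15.

For each of the 121 pairs (x, y) ∈ F_11², evaluate f(x, y) mod 11. Record the zeros.
  x = 0: [0↦9, 1↦9, 2↦9, 3↦9, 4↦9, 5↦9, 6↦9, 7↦9, 8↦9, 9↦9, 10↦9]  zeros at y ∈ ∅
  x = 1: [0↦8, 1↦1, 2↦9, 3↦10, 4↦4, 5↦2, 6↦4, 7↦10, 8↦9, 9↦1, 10↦8]  zeros at y ∈ ∅
  x = 2: [0↦10, 1↦0, 2↦9, 3↦4, 4↦7, 5↦7, 6↦4, 7↦9, 8↦0, 9↦10, 10↦6]  zeros at y ∈ {1, 8}
  x = 3: [0↦9, 1↦0, 2↦3, 3↦7, 4↦1, 5↦7, 6↦3, 7↦0, 8↦9, 9↦8, 10↦8]  zeros at y ∈ {1, 7}
  x = 4: [0↦10, 1↦6, 2↦7, 3↦2, 4↦2, 5↦7, 6↦6, 7↦10, 8↦8, 9↦0, 10↦8]  zeros at y ∈ {9}
  x = 5: [0↦7, 1↦1, 2↦4, 3↦5, 4↦4, 5↦1, 6↦7, 7↦0, 8↦2, 9↦2, 10↦0]  zeros at y ∈ {7, 10}
  x = 6: [0↦5, 1↦1, 2↦10, 3↦10, 4↦1, 5↦5, 6↦0, 7↦8, 8↦7, 9↦8, 10↦0]  zeros at y ∈ {6, 10}
  x = 7: [0↦9, 1↦0, 2↦8, 3↦0, 4↦9, 5↦2, 6↦1, 7↦6, 8↦6, 9↦1, 10↦2]  zeros at y ∈ {1, 3}
  x = 8: [0↦2, 1↦3, 2↦3, 3↦2, 4↦0, 5↦8, 6↦4, 7↦10, 8↦4, 9↦8, 10↦0]  zeros at y ∈ {4, 10}
  x = 9: [0↦0, 1↦4, 2↦0, 3↦10, 4↦1, 5↦6, 6↦3, 7↦3, 8↦6, 9↦1, 10↦10]  zeros at y ∈ {0, 2}
  x = 10: [0↦8, 1↦8, 2↦4, 3↦7, 4↦6, 5↦1, 6↦3, 7↦1, 8↦6, 9↦7, 10↦4]  zeros at y ∈ ∅
Collecting zeros: affine points = {(2, 1), (2, 8), (3, 1), (3, 7), (4, 9), (5, 7), (5, 10), (6, 6), (6, 10), (7, 1), (7, 3), (8, 4), (8, 10), (9, 0), (9, 2)}.
Total count |C(F_11)_aff| = 15.


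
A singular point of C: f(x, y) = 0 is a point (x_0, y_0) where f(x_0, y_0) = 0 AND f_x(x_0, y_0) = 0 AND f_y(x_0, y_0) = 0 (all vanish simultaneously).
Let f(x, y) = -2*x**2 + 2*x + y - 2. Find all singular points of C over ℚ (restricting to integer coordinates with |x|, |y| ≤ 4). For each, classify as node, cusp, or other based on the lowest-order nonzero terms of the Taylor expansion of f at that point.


No singular points in the scanned grid; C is smooth there.

Compute partial derivatives:
  f_x = 2 - 4*x.
  f_y = 1.
f_y = 1 is a nonzero constant, so f_y never vanishes: no point (x, y) can satisfy f = f_x = f_y = 0. In particular no (x, y) ∈ {−4, ..., 4}² is singular; the curve is smooth.


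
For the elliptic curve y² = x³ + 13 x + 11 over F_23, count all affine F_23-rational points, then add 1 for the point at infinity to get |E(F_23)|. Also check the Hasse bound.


Affine points = {(1, 5), (1, 18), (3, 10), (3, 13), (4, 9), (4, 14), (6, 11), (6, 12), (7, 10), (7, 13), (8, 11), (8, 12), (9, 11), (9, 12), (11, 6), (11, 17), (12, 3), (12, 20), (13, 10), (13, 13), (14, 4), (14, 19), (15, 4), (15, 19), (17, 4), (17, 19), (21, 0)}; affine count = 27; |E(F_23)| = 28.

Discriminant check: Δ ∝ 4a³ + 27b² = 4·13³ + 27·11² = 4·2197 + 27·121 ≡ 3 (mod 23). Nonzero ⇒ E is nonsingular.
For each x ∈ F_23, compute rhs = x³ + 13·x + 11 mod 23, then count y ∈ F_23 with y² ≡ rhs.
  x = 0: rhs = 11, matching y values: none (0 points).
  x = 1: rhs = 2, matching y values: 5, 18 (2 points).
  x = 2: rhs = 22, matching y values: none (0 points).
  x = 3: rhs = 8, matching y values: 10, 13 (2 points).
  x = 4: rhs = 12, matching y values: 9, 14 (2 points).
  x = 5: rhs = 17, matching y values: none (0 points).
  x = 6: rhs = 6, matching y values: 11, 12 (2 points).
  x = 7: rhs = 8, matching y values: 10, 13 (2 points).
  x = 8: rhs = 6, matching y values: 11, 12 (2 points).
  x = 9: rhs = 6, matching y values: 11, 12 (2 points).
  x = 10: rhs = 14, matching y values: none (0 points).
  x = 11: rhs = 13, matching y values: 6, 17 (2 points).
  x = 12: rhs = 9, matching y values: 3, 20 (2 points).
  x = 13: rhs = 8, matching y values: 10, 13 (2 points).
  x = 14: rhs = 16, matching y values: 4, 19 (2 points).
  x = 15: rhs = 16, matching y values: 4, 19 (2 points).
  x = 16: rhs = 14, matching y values: none (0 points).
  x = 17: rhs = 16, matching y values: 4, 19 (2 points).
  x = 18: rhs = 5, matching y values: none (0 points).
  x = 19: rhs = 10, matching y values: none (0 points).
  x = 20: rhs = 14, matching y values: none (0 points).
  x = 21: rhs = 0, matching y values: 0 (1 points).
  x = 22: rhs = 20, matching y values: none (0 points).
Total affine count: 27.
Full point count |E(F_23)| = 27 + 1 = 28.
Hasse bound: |28 − (23+1)| = |4| = 4 ≤ 2√23 ≈ 9.5917 ✓.


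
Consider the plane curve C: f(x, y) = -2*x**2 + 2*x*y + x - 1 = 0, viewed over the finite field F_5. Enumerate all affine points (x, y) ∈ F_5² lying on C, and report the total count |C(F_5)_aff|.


Affine F_5-points: {(1, 1), (2, 3), (3, 1), (4, 3)}; count = 4.

For each of the 25 pairs (x, y) ∈ F_5², evaluate f(x, y) mod 5. Record the zeros.
  x = 0: [0↦4, 1↦4, 2↦4, 3↦4, 4↦4]  zeros at y ∈ ∅
  x = 1: [0↦3, 1↦0, 2↦2, 3↦4, 4↦1]  zeros at y ∈ {1}
  x = 2: [0↦3, 1↦2, 2↦1, 3↦0, 4↦4]  zeros at y ∈ {3}
  x = 3: [0↦4, 1↦0, 2↦1, 3↦2, 4↦3]  zeros at y ∈ {1}
  x = 4: [0↦1, 1↦4, 2↦2, 3↦0, 4↦3]  zeros at y ∈ {3}
Collecting zeros: affine points = {(1, 1), (2, 3), (3, 1), (4, 3)}.
Total count |C(F_5)_aff| = 4.


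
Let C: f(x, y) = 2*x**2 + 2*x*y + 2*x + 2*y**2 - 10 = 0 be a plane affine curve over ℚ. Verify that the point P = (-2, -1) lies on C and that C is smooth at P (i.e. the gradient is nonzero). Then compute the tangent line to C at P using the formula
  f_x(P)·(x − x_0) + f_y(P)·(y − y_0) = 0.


Tangent line at P: -8*x - 8*y - 24 = 0.

Step 1: f(-2, -1) = 0, so P lies on C.
Step 2: partial derivatives
  f_x(x, y) = 4*x + 2*y + 2, f_y(x, y) = 2*x + 4*y.
  f_x(P) = -8, f_y(P) = -8 (gradient nonzero, so P is smooth).
Step 3: tangent line at P: -8·(x − -2) + -8·(y − -1) = 0.
Expanding: -8*x - 8*y - 24 = 0.


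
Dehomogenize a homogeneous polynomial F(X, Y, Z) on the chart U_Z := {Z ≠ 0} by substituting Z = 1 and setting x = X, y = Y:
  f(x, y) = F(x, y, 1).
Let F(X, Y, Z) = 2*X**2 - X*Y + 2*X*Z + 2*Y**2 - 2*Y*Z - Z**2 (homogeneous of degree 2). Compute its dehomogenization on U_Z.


f(x, y) = 2*x**2 - x*y + 2*x + 2*y**2 - 2*y - 1

On U_Z we set Z = 1. Each monomial c·X^i·Y^j·Z^k in F becomes c·x^i·y^j·1^k = c·x^i·y^j.
Substituting Z = 1: F(X, Y, 1) = 2*x**2 - x*y + 2*x + 2*y**2 - 2*y - 1.
Note: deg(f) ≤ deg(F) = 2; strict inequality happens when F is divisible by Z (lost terms).


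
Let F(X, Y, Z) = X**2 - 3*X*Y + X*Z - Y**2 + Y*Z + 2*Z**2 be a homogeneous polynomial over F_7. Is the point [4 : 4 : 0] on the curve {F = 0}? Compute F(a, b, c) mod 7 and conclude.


F(4,4,0) ≡ 1 (mod 7); P is NOT on the curve.

Evaluate F(4, 4, 0) term-by-term (mod 7).
  X**2 ↦ 1·16·1·1 = 16
  -3*X*Y ↦ -3·4·4·1 = -48
  X*Z ↦ 1·4·1·0 = 0
  -Y**2 ↦ -1·1·16·1 = -16
  Y*Z ↦ 1·1·4·0 = 0
  2*Z**2 ↦ 2·1·1·0 = 0
Sum: F(4, 4, 0) = (16) + (-48) + (0) + (-16) + (0) + (0) = -48.
Reducing mod 7: -48 ≡ 1 (mod 7).
Since F(a, b, c) ≡ 1 ≠ 0 (mod 7), P does NOT lie on the curve.


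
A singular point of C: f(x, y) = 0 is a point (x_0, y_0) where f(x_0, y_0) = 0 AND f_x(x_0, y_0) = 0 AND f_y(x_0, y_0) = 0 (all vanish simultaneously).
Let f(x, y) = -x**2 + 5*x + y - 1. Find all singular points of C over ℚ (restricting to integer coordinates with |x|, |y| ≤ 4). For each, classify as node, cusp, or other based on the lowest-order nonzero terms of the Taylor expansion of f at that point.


No singular points in the scanned grid; C is smooth there.

Compute partial derivatives:
  f_x = 5 - 2*x.
  f_y = 1.
f_y = 1 is a nonzero constant, so f_y never vanishes: no point (x, y) can satisfy f = f_x = f_y = 0. In particular no (x, y) ∈ {−4, ..., 4}² is singular; the curve is smooth.
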